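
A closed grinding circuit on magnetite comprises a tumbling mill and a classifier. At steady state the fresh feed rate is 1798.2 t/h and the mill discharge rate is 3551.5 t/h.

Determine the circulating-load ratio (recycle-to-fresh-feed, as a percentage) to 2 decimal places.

CL = 97.50 %

Mill node: discharge = fresh + recycle.
R = M − F = 3551.5 − 1798.2 = 1753.3 t/h
CL = 100·R/F = 100·1753.3/1798.2 = 97.50 %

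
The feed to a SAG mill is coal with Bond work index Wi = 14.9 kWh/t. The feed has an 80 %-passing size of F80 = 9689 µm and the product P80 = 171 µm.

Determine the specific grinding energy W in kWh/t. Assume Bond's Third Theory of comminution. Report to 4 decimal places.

W = 9.8806 kWh/t

W_Bond = 10·Wi·(1/√P₈₀ − 1/√F₈₀)
1/√171 = 0.076472;  1/√9689 = 0.010159
W = 10·14.9·(0.076472 − 0.010159) = 9.8806 kWh/t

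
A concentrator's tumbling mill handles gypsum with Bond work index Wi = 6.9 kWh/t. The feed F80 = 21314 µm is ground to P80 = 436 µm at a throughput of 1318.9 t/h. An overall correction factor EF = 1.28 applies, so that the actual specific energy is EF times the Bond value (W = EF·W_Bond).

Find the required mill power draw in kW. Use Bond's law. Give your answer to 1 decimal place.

P = 4780.8 kW

Bond: W = 10·Wi·(1/√P80 − 1/√F80)
W = 10·6.9·(1/√436 − 1/√21314) = 10·6.9·(0.041042) = 2.8319 kWh/t
Apply correction: 2.8319 × 1.28 = 3.6248 kWh/t
P = W·T = 3.6248·1318.9 = 4780.8 kW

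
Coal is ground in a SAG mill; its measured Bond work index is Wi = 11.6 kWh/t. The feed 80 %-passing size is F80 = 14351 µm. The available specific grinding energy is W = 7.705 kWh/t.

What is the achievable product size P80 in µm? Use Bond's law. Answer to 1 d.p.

P80 = 178.9 µm

Bond:  W = 10 Wi (1/√P − 1/√F)
P80^-0.5 = F80^-0.5 + W/(10 Wi)
  = 7.7050/(10·11.6) + 1/√14351 = 0.066422 + 0.008348 = 0.074770
P80 = (1/0.074770)² = 13.3744² = 178.87 µm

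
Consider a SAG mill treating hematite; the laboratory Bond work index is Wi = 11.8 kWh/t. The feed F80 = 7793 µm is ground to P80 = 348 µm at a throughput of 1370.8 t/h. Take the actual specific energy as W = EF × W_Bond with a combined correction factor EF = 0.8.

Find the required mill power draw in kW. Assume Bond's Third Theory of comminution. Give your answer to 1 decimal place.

P = 5470.9 kW

W = 10 Wi (1/√P80 − 1/√F80)  [Bond]
W = 10·11.8·(1/√348 − 1/√7793) = 10·11.8·(0.042278) = 4.9888 kWh/t
Corrected W = EF·W_Bond = 0.8·4.9888 = 3.9910 kWh/t
Mill draw = 3.9910 × 1370.8 = 5470.9 kW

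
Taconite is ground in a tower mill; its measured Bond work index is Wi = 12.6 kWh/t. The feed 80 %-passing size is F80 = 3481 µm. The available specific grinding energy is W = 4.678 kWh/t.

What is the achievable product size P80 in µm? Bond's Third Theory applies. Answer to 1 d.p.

W = 10 Wi (P80^-0.5 − F80^-0.5)
P80^(−½) = W/(10 Wi) + F80^(−½)
  = 4.6780/(10·12.6) + 1/√3481 = 0.037127 + 0.016949 = 0.054076
P80 = (1/0.054076)² = 18.4924² = 341.97 µm

P80 = 342.0 µm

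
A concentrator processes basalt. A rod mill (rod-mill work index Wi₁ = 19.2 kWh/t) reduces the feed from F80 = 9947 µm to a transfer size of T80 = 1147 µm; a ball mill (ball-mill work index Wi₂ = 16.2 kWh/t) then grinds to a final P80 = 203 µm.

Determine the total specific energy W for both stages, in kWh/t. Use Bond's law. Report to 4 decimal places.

W_Bond = 10·Wi·(1/√P₈₀ − 1/√F₈₀)
Stage 1 (9947→1147 µm, Wi₁=19.2): W₁ = 10·19.2·(0.029527 − 0.010027) = 3.7441 kWh/t
Stage 2 (1147→203 µm, Wi₂=16.2): W₂ = 10·16.2·(0.070186 − 0.029527) = 6.5868 kWh/t
W = W₁ + W₂ = 3.7441 + 6.5868 = 10.3309 kWh/t

W = 10.3309 kWh/t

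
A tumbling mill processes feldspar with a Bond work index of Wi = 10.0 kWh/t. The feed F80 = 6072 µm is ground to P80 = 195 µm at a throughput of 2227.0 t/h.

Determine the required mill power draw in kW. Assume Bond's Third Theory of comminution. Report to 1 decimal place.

W = 10 Wi / √P80 − 10 Wi / √F80
W = 10·10.0·(1/√195 − 1/√6072) = 10·10.0·(0.058778) = 5.8778 kWh/t
P_mill = W·ṁ = 5.8778·2227.0 = 13089.9 kW

P = 13089.9 kW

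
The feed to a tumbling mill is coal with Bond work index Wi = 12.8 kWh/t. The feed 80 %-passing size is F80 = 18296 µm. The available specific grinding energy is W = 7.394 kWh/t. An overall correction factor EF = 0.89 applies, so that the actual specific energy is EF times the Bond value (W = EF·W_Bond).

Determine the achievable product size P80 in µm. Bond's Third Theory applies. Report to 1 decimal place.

P80 = 191.3 µm

W = 10 Wi / √P80 − 10 Wi / √F80
W_Bond = W / EF = 7.394 / 0.89 = 8.3079 kWh/t
⇒ 1/√P80 = W_Bond/(10 Wi) + 1/√F80
  = 8.3079/(10·12.8) + 1/√18296 = 0.064905 + 0.007393 = 0.072298
P80 = (1/0.072298)² = 13.8316² = 191.31 µm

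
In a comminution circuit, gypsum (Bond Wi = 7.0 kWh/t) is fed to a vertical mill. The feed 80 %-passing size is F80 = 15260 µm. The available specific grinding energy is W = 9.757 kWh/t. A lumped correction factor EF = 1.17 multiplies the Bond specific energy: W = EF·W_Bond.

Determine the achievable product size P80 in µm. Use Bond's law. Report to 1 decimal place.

P80 = 61.8 µm

W = 10 Wi / √P80 − 10 Wi / √F80
W_Bond = W / EF = 9.757 / 1.17 = 8.3393 kWh/t
⇒ 1/√P80 = W_Bond/(10·Wi) + 1/√F80
  = 8.3393/(10·7.0) + 1/√15260 = 0.119133 + 0.008095 = 0.127228
P80 = (1/0.127228)² = 7.8599² = 61.78 µm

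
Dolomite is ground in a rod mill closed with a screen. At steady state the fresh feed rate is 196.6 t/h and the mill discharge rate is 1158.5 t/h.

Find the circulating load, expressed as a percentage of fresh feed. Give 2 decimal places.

CL = 489.27 %

Discharge = new feed + return, hence
R = M − F = 1158.5 − 196.6 = 961.9 t/h
CL = 100·R/F = 100·961.9/196.6 = 489.27 %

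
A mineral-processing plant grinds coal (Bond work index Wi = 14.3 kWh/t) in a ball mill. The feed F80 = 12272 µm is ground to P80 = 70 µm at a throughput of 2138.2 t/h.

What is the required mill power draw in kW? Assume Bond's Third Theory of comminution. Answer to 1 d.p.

W = 10·Wi·[P80^(−½) − F80^(−½)]
W = 10·14.3·(1/√70 − 1/√12272) = 10·14.3·(0.110496) = 15.8009 kWh/t
Mill draw = 15.8009 × 2138.2 = 33785.5 kW

P = 33785.5 kW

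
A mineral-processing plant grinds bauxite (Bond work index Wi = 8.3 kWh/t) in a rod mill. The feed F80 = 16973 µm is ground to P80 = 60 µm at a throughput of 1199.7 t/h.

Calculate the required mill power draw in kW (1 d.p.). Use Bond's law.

Bond:  W = 10 Wi (1/√P − 1/√F)
W = 10·8.3·(1/√60 − 1/√16973) = 10·8.3·(0.121424) = 10.0782 kWh/t
Mill draw = 10.0782 × 1199.7 = 12090.8 kW

P = 12090.8 kW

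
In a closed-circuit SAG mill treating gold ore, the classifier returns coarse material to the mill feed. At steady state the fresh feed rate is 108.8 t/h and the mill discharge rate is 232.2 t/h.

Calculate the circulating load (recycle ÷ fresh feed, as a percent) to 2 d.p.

Mill node: discharge = fresh + recycle.
R = M − F = 232.2 − 108.8 = 123.4 t/h
CL = 100·R/F = 100·123.4/108.8 = 113.42 %

CL = 113.42 %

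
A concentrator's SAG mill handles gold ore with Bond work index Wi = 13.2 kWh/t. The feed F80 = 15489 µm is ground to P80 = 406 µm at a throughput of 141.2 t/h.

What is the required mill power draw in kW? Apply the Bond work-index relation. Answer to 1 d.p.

W = 10 Wi (1/√P80 − 1/√F80)  [Bond]
W = 10·13.2·(1/√406 − 1/√15489) = 10·13.2·(0.041594) = 5.4904 kWh/t
Mill draw = 5.4904 × 141.2 = 775.2 kW

P = 775.2 kW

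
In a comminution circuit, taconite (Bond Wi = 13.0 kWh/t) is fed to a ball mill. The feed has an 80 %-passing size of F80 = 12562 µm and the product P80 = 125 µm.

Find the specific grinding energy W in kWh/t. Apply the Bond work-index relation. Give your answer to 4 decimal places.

W = 10.4677 kWh/t

W = 10 Wi (1/√P80 − 1/√F80)  [Bond]
1/√125 = 0.089443;  1/√12562 = 0.008922
W = 10·13.0·(0.089443 − 0.008922) = 10.4677 kWh/t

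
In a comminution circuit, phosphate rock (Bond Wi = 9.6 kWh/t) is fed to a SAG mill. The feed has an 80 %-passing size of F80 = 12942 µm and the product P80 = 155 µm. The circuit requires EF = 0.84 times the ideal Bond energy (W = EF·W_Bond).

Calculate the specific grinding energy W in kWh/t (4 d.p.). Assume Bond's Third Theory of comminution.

W = 5.7683 kWh/t

W = 10 Wi (P80^-0.5 − F80^-0.5)
1/√155 = 0.080322;  1/√12942 = 0.008790
W = 10·9.6·(0.080322 − 0.008790) = 6.8670 kWh/t
With EF = 0.84: W = 6.8670·0.84 = 5.7683 kWh/t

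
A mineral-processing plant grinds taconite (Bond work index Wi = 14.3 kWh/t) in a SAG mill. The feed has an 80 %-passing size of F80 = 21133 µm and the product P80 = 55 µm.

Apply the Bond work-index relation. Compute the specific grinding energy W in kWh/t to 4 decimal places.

W = 18.2984 kWh/t

W = 10·Wi·[P80^(−½) − F80^(−½)]
1/√55 = 0.134840;  1/√21133 = 0.006879
W = 10·14.3·(0.134840 − 0.006879) = 18.2984 kWh/t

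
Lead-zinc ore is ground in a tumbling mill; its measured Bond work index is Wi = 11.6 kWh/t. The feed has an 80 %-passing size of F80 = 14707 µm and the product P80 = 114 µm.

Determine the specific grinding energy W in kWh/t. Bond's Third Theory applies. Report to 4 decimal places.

W = 9.9079 kWh/t

W = 10·Wi·[P80^(−½) − F80^(−½)]
1/√114 = 0.093659;  1/√14707 = 0.008246
W = 10·11.6·(0.093659 − 0.008246) = 9.9079 kWh/t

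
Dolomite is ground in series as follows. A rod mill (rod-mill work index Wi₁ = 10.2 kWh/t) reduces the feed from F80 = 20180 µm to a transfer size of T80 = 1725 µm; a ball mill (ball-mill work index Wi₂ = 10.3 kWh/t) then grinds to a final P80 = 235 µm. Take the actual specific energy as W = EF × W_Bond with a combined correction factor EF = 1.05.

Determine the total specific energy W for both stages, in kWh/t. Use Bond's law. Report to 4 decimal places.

W = 6.2757 kWh/t

W = 10·Wi·[P80^(−½) − F80^(−½)]
Stage 1 (20180→1725 µm, Wi₁=10.2): W₁ = 10·10.2·(0.024077 − 0.007039) = 1.7378 kWh/t
Stage 2 (1725→235 µm, Wi₂=10.3): W₂ = 10·10.3·(0.065233 − 0.024077) = 4.2390 kWh/t
W = W₁ + W₂ = 1.7378 + 4.2390 = 5.9769 kWh/t
W_actual = 1.05 × 5.9769 = 6.2757 kWh/t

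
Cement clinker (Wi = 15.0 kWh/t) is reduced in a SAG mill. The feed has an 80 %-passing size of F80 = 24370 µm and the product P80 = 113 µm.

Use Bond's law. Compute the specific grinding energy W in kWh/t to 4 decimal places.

W = 13.1499 kWh/t

W = 10 Wi (1/√P80 − 1/√F80)  [Bond]
1/√113 = 0.094072;  1/√24370 = 0.006406
W = 10·15.0·(0.094072 − 0.006406) = 13.1499 kWh/t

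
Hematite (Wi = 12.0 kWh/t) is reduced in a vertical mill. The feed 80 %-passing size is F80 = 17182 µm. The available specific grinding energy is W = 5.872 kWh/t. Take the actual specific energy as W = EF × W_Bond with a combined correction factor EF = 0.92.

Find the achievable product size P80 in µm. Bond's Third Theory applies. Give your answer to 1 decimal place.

P80 = 270.4 µm

Bond:  W = 10 Wi (1/√P − 1/√F)
W_Bond = W / EF = 5.872 / 0.92 = 6.3826 kWh/t
⇒ 1/√P80 = W_Bond/(10 Wi) + 1/√F80
  = 6.3826/(10·12.0) + 1/√17182 = 0.053188 + 0.007629 = 0.060817
P80 = (1/0.060817)² = 16.4427² = 270.36 µm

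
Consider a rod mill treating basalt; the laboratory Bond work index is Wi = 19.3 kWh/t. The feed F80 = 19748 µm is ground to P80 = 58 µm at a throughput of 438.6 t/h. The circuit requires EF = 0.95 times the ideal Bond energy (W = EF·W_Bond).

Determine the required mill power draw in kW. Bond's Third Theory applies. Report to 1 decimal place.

W_Bond = 10·Wi·(1/√P₈₀ − 1/√F₈₀)
W = 10·19.3·(1/√58 − 1/√19748) = 10·19.3·(0.124190) = 23.9687 kWh/t
With EF = 0.95: W = 23.9687·0.95 = 22.7703 kWh/t
Power = W × throughput = 22.7703 kWh/t × 438.6 t/h = 9987.1 kW

P = 9987.1 kW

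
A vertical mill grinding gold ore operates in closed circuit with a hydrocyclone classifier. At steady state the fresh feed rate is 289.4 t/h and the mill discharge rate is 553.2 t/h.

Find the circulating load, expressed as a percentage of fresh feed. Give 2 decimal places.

CL = 91.15 %

Discharge = new feed + return, hence
R = M − F = 553.2 − 289.4 = 263.8 t/h
CL = 100·R/F = 100·263.8/289.4 = 91.15 %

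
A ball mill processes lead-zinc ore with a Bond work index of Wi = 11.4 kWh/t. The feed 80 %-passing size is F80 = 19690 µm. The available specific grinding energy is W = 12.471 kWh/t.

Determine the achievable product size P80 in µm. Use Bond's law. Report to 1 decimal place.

P80 = 73.7 µm

Bond: W = 10·Wi·(1/√P80 − 1/√F80)
P80^(−½) = W/(10 Wi) + F80^(−½)
  = 12.4710/(10·11.4) + 1/√19690 = 0.109395 + 0.007127 = 0.116521
P80 = (1/0.116521)² = 8.5821² = 73.65 µm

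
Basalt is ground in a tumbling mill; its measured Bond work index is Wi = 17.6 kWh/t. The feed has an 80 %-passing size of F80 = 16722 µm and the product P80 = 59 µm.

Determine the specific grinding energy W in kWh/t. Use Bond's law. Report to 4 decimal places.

W = 10 Wi (1/√P80 − 1/√F80)  [Bond]
1/√59 = 0.130189;  1/√16722 = 0.007733
W = 10·17.6·(0.130189 − 0.007733) = 21.5522 kWh/t

W = 21.5522 kWh/t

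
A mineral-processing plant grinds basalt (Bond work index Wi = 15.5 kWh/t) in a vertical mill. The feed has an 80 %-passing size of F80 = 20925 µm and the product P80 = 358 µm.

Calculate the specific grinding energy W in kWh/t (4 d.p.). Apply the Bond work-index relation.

W = 7.1205 kWh/t

W = 10 Wi (1/√P80 − 1/√F80)  [Bond]
1/√358 = 0.052852;  1/√20925 = 0.006913
W = 10·15.5·(0.052852 − 0.006913) = 7.1205 kWh/t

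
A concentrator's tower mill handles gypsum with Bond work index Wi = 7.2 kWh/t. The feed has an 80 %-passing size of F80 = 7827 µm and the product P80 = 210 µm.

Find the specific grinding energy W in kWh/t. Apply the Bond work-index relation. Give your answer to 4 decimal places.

W = 10 Wi (1/√P80 − 1/√F80)  [Bond]
1/√210 = 0.069007;  1/√7827 = 0.011303
W = 10·7.2·(0.069007 − 0.011303) = 4.1546 kWh/t

W = 4.1546 kWh/t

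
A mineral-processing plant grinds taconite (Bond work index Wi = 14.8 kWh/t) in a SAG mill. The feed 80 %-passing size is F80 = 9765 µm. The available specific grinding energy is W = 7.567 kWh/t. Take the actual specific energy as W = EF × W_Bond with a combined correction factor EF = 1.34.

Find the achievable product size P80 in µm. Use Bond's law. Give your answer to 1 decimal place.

P80 = 429.1 µm

W = 10 Wi (P80^-0.5 − F80^-0.5)
W_Bond = W / EF = 7.567 / 1.34 = 5.6470 kWh/t
P80^(−½) = W_Bond/(10 Wi) + F80^(−½)
  = 5.6470/(10·14.8) + 1/√9765 = 0.038156 + 0.010120 = 0.048275
P80 = (1/0.048275)² = 20.7146² = 429.09 µm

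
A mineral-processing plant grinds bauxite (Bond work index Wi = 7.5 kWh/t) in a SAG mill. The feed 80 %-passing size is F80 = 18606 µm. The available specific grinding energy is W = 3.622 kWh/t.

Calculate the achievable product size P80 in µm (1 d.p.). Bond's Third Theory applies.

W = 10 Wi (1/√P80 − 1/√F80)  [Bond]
1/√P80 = 1/√F80 + W/(10·Wi)
  = 3.6220/(10·7.5) + 1/√18606 = 0.048293 + 0.007331 = 0.055625
P80 = (1/0.055625)² = 17.9777² = 323.20 µm

P80 = 323.2 µm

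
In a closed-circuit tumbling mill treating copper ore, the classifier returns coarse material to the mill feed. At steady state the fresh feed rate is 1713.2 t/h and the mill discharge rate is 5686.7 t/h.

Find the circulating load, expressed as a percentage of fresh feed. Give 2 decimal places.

CL = 231.93 %

Steady state: M = F + R.
R = M − F = 5686.7 − 1713.2 = 3973.5 t/h
CL = 100·R/F = 100·3973.5/1713.2 = 231.93 %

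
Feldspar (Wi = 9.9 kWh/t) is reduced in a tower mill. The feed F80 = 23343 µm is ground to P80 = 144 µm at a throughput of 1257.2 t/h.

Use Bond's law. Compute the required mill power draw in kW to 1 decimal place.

W = 10·Wi·[P80^(−½) − F80^(−½)]
W = 10·9.9·(1/√144 − 1/√23343) = 10·9.9·(0.076788) = 7.6020 kWh/t
P_mill = W·ṁ = 7.6020·1257.2 = 9557.3 kW

P = 9557.3 kW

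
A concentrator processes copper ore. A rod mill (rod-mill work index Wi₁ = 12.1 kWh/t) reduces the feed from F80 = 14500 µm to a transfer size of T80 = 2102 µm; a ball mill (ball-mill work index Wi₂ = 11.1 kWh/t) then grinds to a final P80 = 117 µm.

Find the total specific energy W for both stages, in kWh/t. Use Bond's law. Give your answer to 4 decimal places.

Bond: W = 10·Wi·(1/√P80 − 1/√F80)
Stage 1 (14500→2102 µm, Wi₁=12.1): W₁ = 10·12.1·(0.021811 − 0.008305) = 1.6343 kWh/t
Stage 2 (2102→117 µm, Wi₂=11.1): W₂ = 10·11.1·(0.092450 − 0.021811) = 7.8409 kWh/t
W = W₁ + W₂ = 1.6343 + 7.8409 = 9.4752 kWh/t

W = 9.4752 kWh/t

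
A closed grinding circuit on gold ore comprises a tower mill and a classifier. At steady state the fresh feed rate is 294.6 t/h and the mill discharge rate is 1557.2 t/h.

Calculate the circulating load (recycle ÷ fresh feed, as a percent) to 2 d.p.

CL = 428.58 %

Mill node: discharge = fresh + recycle.
R = M − F = 1557.2 − 294.6 = 1262.6 t/h
CL = 100·R/F = 100·1262.6/294.6 = 428.58 %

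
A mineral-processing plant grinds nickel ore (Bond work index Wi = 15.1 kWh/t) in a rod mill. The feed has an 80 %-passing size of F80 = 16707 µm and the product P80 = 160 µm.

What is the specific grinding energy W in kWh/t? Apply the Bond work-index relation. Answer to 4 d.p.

Bond: W = 10·Wi·(1/√P80 − 1/√F80)
1/√160 = 0.079057;  1/√16707 = 0.007737
W = 10·15.1·(0.079057 − 0.007737) = 10.7694 kWh/t

W = 10.7694 kWh/t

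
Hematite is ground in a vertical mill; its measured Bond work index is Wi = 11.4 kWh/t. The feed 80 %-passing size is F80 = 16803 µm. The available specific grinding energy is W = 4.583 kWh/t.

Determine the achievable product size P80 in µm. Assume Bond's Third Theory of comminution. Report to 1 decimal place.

P80 = 435.5 µm

Bond: W = 10·Wi·(1/√P80 − 1/√F80)
P80^-0.5 = F80^-0.5 + W/(10 Wi)
  = 4.5830/(10·11.4) + 1/√16803 = 0.040202 + 0.007714 = 0.047916
P80 = (1/0.047916)² = 20.8698² = 435.55 µm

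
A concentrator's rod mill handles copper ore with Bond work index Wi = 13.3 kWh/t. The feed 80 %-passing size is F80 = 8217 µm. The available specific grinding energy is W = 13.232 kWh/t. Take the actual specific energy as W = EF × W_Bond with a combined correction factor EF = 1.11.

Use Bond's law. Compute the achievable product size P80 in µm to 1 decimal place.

W_Bond = 10·Wi·(1/√P₈₀ − 1/√F₈₀)
W_Bond = W / EF = 13.232 / 1.11 = 11.9207 kWh/t
P80^-0.5 = F80^-0.5 + W_Bond/(10 Wi)
  = 11.9207/(10·13.3) + 1/√8217 = 0.089629 + 0.011032 = 0.100661
P80 = (1/0.100661)² = 9.9343² = 98.69 µm

P80 = 98.7 µm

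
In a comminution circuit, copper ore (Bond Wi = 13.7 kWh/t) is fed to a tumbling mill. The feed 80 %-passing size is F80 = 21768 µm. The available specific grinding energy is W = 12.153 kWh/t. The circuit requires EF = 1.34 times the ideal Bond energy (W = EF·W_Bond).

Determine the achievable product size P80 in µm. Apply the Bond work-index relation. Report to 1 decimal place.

Bond:  W = 10 Wi (1/√P − 1/√F)
W_Bond = W / EF = 12.153 / 1.34 = 9.0694 kWh/t
⇒ 1/√P80 = W_Bond/(10 Wi) + 1/√F80
  = 9.0694/(10·13.7) + 1/√21768 = 0.066200 + 0.006778 = 0.072978
P80 = (1/0.072978)² = 13.7028² = 187.77 µm

P80 = 187.8 µm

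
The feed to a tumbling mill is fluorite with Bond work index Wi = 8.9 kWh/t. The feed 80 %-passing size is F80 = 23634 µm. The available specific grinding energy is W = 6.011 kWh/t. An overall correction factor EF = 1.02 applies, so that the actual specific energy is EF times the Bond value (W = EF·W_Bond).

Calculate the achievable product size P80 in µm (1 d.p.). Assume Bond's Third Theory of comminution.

W = 10·Wi·[P80^(−½) − F80^(−½)]
W_Bond = W / EF = 6.011 / 1.02 = 5.8931 kWh/t
P80^(−½) = W_Bond/(10 Wi) + F80^(−½)
  = 5.8931/(10·8.9) + 1/√23634 = 0.066215 + 0.006505 = 0.072720
P80 = (1/0.072720)² = 13.7514² = 189.10 µm

P80 = 189.1 µm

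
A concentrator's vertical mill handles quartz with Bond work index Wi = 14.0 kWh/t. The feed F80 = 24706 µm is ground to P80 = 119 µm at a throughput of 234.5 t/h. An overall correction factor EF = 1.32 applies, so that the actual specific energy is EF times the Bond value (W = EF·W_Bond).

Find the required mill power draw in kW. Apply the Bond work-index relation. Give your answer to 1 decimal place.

W_Bond = 10·Wi·(1/√P₈₀ − 1/√F₈₀)
W = 10·14.0·(1/√119 − 1/√24706) = 10·14.0·(0.085308) = 11.9431 kWh/t
Corrected W = EF·W_Bond = 1.32·11.9431 = 15.7649 kWh/t
P = W·T = 15.7649·234.5 = 3696.9 kW

P = 3696.9 kW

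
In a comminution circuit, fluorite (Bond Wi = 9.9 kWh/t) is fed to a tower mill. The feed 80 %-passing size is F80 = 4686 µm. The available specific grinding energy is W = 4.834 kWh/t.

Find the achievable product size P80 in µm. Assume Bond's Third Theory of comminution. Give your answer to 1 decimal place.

W = 10 Wi (P80^-0.5 − F80^-0.5)
⇒ 1/√P80 = W/(10 Wi) + 1/√F80
  = 4.8340/(10·9.9) + 1/√4686 = 0.048828 + 0.014608 = 0.063437
P80 = (1/0.063437)² = 15.7638² = 248.50 µm

P80 = 248.5 µm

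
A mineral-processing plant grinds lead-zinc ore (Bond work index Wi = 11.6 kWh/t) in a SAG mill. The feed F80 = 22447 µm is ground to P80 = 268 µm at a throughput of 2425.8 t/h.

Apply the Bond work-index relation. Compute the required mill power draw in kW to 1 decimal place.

W_Bond = 10·Wi·(1/√P₈₀ − 1/√F₈₀)
W = 10·11.6·(1/√268 − 1/√22447) = 10·11.6·(0.054410) = 6.3116 kWh/t
Mill draw = 6.3116 × 2425.8 = 15310.6 kW

P = 15310.6 kW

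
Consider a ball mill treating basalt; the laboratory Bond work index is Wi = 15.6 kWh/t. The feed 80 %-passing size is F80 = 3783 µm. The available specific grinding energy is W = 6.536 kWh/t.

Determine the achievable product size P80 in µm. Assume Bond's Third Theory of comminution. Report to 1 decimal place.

W = 10·Wi·[P80^(−½) − F80^(−½)]
⇒ 1/√P80 = W/(10·Wi) + 1/√F80
  = 6.5360/(10·15.6) + 1/√3783 = 0.041897 + 0.016259 = 0.058156
P80 = (1/0.058156)² = 17.1951² = 295.67 µm

P80 = 295.7 µm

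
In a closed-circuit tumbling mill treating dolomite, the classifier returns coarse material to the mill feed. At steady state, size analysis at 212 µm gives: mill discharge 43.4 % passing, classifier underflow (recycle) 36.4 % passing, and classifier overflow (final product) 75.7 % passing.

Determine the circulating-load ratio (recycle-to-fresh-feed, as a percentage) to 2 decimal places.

Mass balance on the −212 µm fraction:
r = (o − d)/(d − u)
r = (75.7 − 43.4)/(43.4 − 36.4) = 32.3/7.0 = 4.6143
CL = 100·r = 461.43 %

CL = 461.43 %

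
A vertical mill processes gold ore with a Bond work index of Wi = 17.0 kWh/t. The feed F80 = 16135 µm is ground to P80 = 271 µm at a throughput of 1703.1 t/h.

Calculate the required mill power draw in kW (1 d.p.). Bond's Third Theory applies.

W = 10 Wi / √P80 − 10 Wi / √F80
W = 10·17.0·(1/√271 − 1/√16135) = 10·17.0·(0.052873) = 8.9884 kWh/t
P = W·T = 8.9884·1703.1 = 15308.2 kW

P = 15308.2 kW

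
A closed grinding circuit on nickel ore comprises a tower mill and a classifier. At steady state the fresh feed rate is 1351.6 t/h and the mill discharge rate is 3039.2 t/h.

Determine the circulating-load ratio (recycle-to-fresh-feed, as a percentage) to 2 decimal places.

CL = 124.86 %

M = F + R at steady state, so:
R = M − F = 3039.2 − 1351.6 = 1687.6 t/h
CL = 100·R/F = 100·1687.6/1351.6 = 124.86 %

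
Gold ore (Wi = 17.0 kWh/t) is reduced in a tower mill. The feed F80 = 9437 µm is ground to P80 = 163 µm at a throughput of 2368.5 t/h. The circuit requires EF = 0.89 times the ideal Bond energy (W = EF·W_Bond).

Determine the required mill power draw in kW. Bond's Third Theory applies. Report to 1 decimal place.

W = 10·Wi·[P80^(−½) − F80^(−½)]
W = 10·17.0·(1/√163 − 1/√9437) = 10·17.0·(0.068032) = 11.5655 kWh/t
Corrected W = EF·W_Bond = 0.89·11.5655 = 10.2933 kWh/t
P_mill = W·ṁ = 10.2933·2368.5 = 24379.6 kW

P = 24379.6 kW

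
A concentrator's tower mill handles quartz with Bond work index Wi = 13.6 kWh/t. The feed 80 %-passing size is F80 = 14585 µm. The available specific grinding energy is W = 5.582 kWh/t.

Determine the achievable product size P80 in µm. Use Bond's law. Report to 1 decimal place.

P80 = 411.0 µm

W = 10 Wi (1/√P80 − 1/√F80)  [Bond]
1/√P80 = 1/√F80 + W/(10·Wi)
  = 5.5820/(10·13.6) + 1/√14585 = 0.041044 + 0.008280 = 0.049324
P80 = (1/0.049324)² = 20.2739² = 411.03 µm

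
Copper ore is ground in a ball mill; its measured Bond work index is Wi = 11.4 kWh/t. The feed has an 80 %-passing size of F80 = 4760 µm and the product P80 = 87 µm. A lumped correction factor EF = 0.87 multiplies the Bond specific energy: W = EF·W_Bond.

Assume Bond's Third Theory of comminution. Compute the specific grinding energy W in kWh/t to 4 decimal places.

W = 9.1957 kWh/t

W = 10 Wi (1/√P80 − 1/√F80)  [Bond]
1/√87 = 0.107211;  1/√4760 = 0.014494
W = 10·11.4·(0.107211 − 0.014494) = 10.5697 kWh/t
With EF = 0.87: W = 10.5697·0.87 = 9.1957 kWh/t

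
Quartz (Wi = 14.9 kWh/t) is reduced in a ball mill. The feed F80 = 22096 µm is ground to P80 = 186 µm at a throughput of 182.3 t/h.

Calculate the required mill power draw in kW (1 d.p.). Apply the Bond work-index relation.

P = 1808.9 kW

W = 10 Wi (P80^-0.5 − F80^-0.5)
W = 10·14.9·(1/√186 − 1/√22096) = 10·14.9·(0.066596) = 9.9228 kWh/t
P = W·T = 9.9228·182.3 = 1808.9 kW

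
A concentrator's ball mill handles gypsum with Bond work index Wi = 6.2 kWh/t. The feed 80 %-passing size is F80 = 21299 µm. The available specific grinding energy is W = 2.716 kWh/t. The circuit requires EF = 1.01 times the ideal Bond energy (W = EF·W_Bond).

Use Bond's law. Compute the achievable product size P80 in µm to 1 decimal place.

W_Bond = 10·Wi·(1/√P₈₀ − 1/√F₈₀)
W_Bond = W / EF = 2.716 / 1.01 = 2.6891 kWh/t
P80^-0.5 = F80^-0.5 + W_Bond/(10 Wi)
  = 2.6891/(10·6.2) + 1/√21299 = 0.043373 + 0.006852 = 0.050225
P80 = (1/0.050225)² = 19.9105² = 396.43 µm

P80 = 396.4 µm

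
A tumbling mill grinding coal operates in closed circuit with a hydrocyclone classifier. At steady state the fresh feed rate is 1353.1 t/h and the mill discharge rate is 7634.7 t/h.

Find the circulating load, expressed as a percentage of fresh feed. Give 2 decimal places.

CL = 464.24 %

Discharge = new feed + return, hence
R = M − F = 7634.7 − 1353.1 = 6281.6 t/h
CL = 100·R/F = 100·6281.6/1353.1 = 464.24 %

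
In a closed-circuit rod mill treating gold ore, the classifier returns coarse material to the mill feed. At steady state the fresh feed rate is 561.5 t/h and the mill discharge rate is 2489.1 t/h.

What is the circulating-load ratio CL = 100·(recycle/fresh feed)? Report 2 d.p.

CL = 343.29 %

M = F + R at steady state, so:
R = M − F = 2489.1 − 561.5 = 1927.6 t/h
CL = 100·R/F = 100·1927.6/561.5 = 343.29 %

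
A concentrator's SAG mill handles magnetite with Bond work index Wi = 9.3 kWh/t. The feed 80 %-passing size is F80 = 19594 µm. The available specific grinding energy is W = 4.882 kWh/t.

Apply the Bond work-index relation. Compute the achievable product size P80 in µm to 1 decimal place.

W = 10·Wi·(P80^(-½) − F80^(-½))
P80^(−½) = W/(10 Wi) + F80^(−½)
  = 4.8820/(10·9.3) + 1/√19594 = 0.052495 + 0.007144 = 0.059639
P80 = (1/0.059639)² = 16.7677² = 281.15 µm

P80 = 281.2 µm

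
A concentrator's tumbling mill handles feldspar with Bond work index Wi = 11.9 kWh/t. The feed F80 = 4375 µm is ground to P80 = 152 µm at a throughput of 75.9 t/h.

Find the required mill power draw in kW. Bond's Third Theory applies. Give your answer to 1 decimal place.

P = 596.0 kW

W = 10 Wi (1/√P80 − 1/√F80)  [Bond]
W = 10·11.9·(1/√152 − 1/√4375) = 10·11.9·(0.065992) = 7.8531 kWh/t
Power = W × throughput = 7.8531 kWh/t × 75.9 t/h = 596.0 kW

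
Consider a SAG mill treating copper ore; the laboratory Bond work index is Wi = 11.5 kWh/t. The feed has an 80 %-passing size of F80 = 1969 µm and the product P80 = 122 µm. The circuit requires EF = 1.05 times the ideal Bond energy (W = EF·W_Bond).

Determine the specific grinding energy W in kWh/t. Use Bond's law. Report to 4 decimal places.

W = 8.2110 kWh/t

W = 10·Wi·[P80^(−½) − F80^(−½)]
1/√122 = 0.090536;  1/√1969 = 0.022536
W = 10·11.5·(0.090536 − 0.022536) = 7.8200 kWh/t
Apply correction: 7.8200 × 1.05 = 8.2110 kWh/t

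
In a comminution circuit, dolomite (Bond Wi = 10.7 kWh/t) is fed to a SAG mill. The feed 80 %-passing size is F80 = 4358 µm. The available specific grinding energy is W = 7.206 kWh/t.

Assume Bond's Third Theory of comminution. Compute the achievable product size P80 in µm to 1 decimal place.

W = 10·Wi·(P80^(-½) − F80^(-½))
⇒ 1/√P80 = W/(10 Wi) + 1/√F80
  = 7.2060/(10·10.7) + 1/√4358 = 0.067346 + 0.015148 = 0.082494
P80 = (1/0.082494)² = 12.1221² = 146.95 µm

P80 = 146.9 µm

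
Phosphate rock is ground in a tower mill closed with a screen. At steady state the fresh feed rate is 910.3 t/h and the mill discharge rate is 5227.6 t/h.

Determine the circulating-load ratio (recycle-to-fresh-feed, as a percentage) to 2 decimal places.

Mill node: discharge = fresh + recycle.
R = M − F = 5227.6 − 910.3 = 4317.3 t/h
CL = 100·R/F = 100·4317.3/910.3 = 474.27 %

CL = 474.27 %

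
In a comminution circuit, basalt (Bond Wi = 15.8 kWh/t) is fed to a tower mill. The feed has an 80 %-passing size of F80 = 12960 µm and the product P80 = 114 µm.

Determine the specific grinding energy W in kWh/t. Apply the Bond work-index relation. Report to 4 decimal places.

W = 13.4102 kWh/t

W = 10 Wi / √P80 − 10 Wi / √F80
1/√114 = 0.093659;  1/√12960 = 0.008784
W = 10·15.8·(0.093659 − 0.008784) = 13.4102 kWh/t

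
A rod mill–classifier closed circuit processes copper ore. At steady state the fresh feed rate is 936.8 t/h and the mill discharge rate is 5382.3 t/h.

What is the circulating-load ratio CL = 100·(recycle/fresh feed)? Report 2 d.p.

CL = 474.54 %

Discharge = new feed + return, hence
R = M − F = 5382.3 − 936.8 = 4445.5 t/h
CL = 100·R/F = 100·4445.5/936.8 = 474.54 %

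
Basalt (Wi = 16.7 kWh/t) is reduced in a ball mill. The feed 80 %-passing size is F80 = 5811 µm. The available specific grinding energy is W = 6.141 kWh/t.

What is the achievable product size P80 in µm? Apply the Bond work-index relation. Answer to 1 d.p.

P80 = 401.8 µm

W_Bond = 10·Wi·(1/√P₈₀ − 1/√F₈₀)
⇒ 1/√P80 = W/(10 Wi) + 1/√F80
  = 6.1410/(10·16.7) + 1/√5811 = 0.036772 + 0.013118 = 0.049891
P80 = (1/0.049891)² = 20.0438² = 401.76 µm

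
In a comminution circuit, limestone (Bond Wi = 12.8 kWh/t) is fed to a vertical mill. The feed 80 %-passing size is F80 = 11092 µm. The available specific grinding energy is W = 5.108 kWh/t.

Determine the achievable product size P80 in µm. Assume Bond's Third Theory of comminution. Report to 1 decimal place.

P80 = 409.8 µm

W = 10 Wi (1/√P80 − 1/√F80)  [Bond]
⇒ 1/√P80 = W/(10 Wi) + 1/√F80
  = 5.1080/(10·12.8) + 1/√11092 = 0.039906 + 0.009495 = 0.049401
P80 = (1/0.049401)² = 20.2424² = 409.75 µm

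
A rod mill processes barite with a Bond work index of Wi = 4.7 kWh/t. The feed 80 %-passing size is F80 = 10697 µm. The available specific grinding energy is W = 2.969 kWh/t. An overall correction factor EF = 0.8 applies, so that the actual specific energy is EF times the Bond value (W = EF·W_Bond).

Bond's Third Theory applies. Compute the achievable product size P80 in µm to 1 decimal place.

P80 = 127.3 µm

W = 10 Wi (1/√P80 − 1/√F80)  [Bond]
W_Bond = W / EF = 2.969 / 0.8 = 3.7112 kWh/t
P80^-0.5 = F80^-0.5 + W_Bond/(10 Wi)
  = 3.7112/(10·4.7) + 1/√10697 = 0.078963 + 0.009669 = 0.088631
P80 = (1/0.088631)² = 11.2827² = 127.30 µm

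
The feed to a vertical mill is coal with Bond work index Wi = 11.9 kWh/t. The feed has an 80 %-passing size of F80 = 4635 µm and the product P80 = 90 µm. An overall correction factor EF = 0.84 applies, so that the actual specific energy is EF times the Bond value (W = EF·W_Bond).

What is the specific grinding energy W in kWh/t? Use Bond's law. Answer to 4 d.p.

Bond: W = 10·Wi·(1/√P80 − 1/√F80)
1/√90 = 0.105409;  1/√4635 = 0.014688
W = 10·11.9·(0.105409 − 0.014688) = 10.7958 kWh/t
Apply correction: 10.7958 × 0.84 = 9.0685 kWh/t

W = 9.0685 kWh/t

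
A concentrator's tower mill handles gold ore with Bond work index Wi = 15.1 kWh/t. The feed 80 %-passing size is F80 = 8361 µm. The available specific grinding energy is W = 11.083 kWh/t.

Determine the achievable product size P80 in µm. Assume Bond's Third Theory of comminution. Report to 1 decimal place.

W_Bond = 10·Wi·(1/√P₈₀ − 1/√F₈₀)
1/√P80 = 1/√F80 + W/(10·Wi)
  = 11.0830/(10·15.1) + 1/√8361 = 0.073397 + 0.010936 = 0.084334
P80 = (1/0.084334)² = 11.8577² = 140.60 µm

P80 = 140.6 µm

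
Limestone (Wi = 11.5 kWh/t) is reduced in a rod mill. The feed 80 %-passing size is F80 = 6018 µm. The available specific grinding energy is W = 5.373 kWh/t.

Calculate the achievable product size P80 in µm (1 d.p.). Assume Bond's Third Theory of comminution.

P80 = 281.4 µm

W = 10·Wi·[P80^(−½) − F80^(−½)]
P80^-0.5 = F80^-0.5 + W/(10 Wi)
  = 5.3730/(10·11.5) + 1/√6018 = 0.046722 + 0.012891 = 0.059612
P80 = (1/0.059612)² = 16.7750² = 281.40 µm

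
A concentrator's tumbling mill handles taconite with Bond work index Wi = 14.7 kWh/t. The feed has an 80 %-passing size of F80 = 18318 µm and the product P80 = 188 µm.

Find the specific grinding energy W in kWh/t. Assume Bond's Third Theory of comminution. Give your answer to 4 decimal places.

W = 10 Wi (P80^-0.5 − F80^-0.5)
1/√188 = 0.072932;  1/√18318 = 0.007389
W = 10·14.7·(0.072932 − 0.007389) = 9.6350 kWh/t

W = 9.6350 kWh/t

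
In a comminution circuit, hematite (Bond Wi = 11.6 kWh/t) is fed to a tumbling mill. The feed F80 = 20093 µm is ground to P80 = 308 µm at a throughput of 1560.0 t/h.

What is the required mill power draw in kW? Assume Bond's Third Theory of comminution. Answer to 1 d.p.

W = 10 Wi (P80^-0.5 − F80^-0.5)
W = 10·11.6·(1/√308 − 1/√20093) = 10·11.6·(0.049926) = 5.7914 kWh/t
Power = W × throughput = 5.7914 kWh/t × 1560.0 t/h = 9034.5 kW

P = 9034.5 kW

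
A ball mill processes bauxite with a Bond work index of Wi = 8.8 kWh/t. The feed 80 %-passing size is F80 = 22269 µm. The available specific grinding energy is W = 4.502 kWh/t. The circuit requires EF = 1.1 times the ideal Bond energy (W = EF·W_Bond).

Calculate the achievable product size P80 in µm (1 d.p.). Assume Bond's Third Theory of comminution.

P80 = 353.2 µm

W = 10·Wi·[P80^(−½) − F80^(−½)]
W_Bond = W / EF = 4.502 / 1.1 = 4.0927 kWh/t
1/√P80 = 1/√F80 + W_Bond/(10·Wi)
  = 4.0927/(10·8.8) + 1/√22269 = 0.046508 + 0.006701 = 0.053209
P80 = (1/0.053209)² = 18.7937² = 353.20 µm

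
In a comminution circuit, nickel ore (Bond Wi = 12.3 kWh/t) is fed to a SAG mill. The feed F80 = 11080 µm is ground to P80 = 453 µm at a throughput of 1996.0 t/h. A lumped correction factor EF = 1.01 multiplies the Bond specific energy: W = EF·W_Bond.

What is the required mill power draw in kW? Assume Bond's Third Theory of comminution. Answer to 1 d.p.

W = 10 Wi (1/√P80 − 1/√F80)  [Bond]
W = 10·12.3·(1/√453 − 1/√11080) = 10·12.3·(0.037484) = 4.6105 kWh/t
W_actual = 1.01 × 4.6105 = 4.6566 kWh/t
Mill draw = 4.6566 × 1996.0 = 9294.6 kW

P = 9294.6 kW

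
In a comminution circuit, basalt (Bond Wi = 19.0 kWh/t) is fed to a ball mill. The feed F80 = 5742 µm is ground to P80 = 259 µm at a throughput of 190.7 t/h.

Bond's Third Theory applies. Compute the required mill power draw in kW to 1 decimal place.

P = 1773.2 kW

Bond: W = 10·Wi·(1/√P80 − 1/√F80)
W = 10·19.0·(1/√259 − 1/√5742) = 10·19.0·(0.048940) = 9.2986 kWh/t
Mill draw = 9.2986 × 190.7 = 1773.2 kW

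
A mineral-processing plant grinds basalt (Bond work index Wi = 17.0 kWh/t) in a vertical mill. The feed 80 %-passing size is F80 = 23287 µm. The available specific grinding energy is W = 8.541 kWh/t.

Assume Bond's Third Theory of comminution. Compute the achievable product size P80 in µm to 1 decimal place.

P80 = 310.0 µm

W = 10 Wi (P80^-0.5 − F80^-0.5)
P80^(−½) = W/(10 Wi) + F80^(−½)
  = 8.5410/(10·17.0) + 1/√23287 = 0.050241 + 0.006553 = 0.056794
P80 = (1/0.056794)² = 17.6074² = 310.02 µm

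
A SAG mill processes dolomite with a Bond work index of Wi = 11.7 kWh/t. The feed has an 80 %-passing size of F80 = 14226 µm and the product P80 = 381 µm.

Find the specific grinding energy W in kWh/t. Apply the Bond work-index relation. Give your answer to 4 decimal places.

W = 10 Wi / √P80 − 10 Wi / √F80
1/√381 = 0.051232;  1/√14226 = 0.008384
W = 10·11.7·(0.051232 − 0.008384) = 5.0131 kWh/t

W = 5.0131 kWh/t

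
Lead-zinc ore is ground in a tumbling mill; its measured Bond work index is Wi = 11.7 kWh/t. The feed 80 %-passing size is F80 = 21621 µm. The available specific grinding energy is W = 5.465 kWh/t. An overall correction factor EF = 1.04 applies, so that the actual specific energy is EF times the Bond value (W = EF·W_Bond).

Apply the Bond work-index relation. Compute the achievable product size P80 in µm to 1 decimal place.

W_Bond = 10·Wi·(1/√P₈₀ − 1/√F₈₀)
W_Bond = W / EF = 5.465 / 1.04 = 5.2548 kWh/t
P80^(−½) = W_Bond/(10 Wi) + F80^(−½)
  = 5.2548/(10·11.7) + 1/√21621 = 0.044913 + 0.006801 = 0.051714
P80 = (1/0.051714)² = 19.3372² = 373.93 µm

P80 = 373.9 µm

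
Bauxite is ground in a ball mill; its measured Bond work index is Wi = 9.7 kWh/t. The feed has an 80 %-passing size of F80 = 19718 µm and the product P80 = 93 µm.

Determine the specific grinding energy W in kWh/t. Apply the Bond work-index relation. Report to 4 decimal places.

Bond:  W = 10 Wi (1/√P − 1/√F)
1/√93 = 0.103695;  1/√19718 = 0.007121
W = 10·9.7·(0.103695 − 0.007121) = 9.3677 kWh/t

W = 9.3677 kWh/t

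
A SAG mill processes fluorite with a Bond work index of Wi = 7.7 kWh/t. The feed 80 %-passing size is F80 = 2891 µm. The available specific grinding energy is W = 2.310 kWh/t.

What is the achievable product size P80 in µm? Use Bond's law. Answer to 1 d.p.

P80 = 423.4 µm

W = 10 Wi / √P80 − 10 Wi / √F80
P80^-0.5 = F80^-0.5 + W/(10 Wi)
  = 2.3100/(10·7.7) + 1/√2891 = 0.030000 + 0.018598 = 0.048598
P80 = (1/0.048598)² = 20.5768² = 423.40 µm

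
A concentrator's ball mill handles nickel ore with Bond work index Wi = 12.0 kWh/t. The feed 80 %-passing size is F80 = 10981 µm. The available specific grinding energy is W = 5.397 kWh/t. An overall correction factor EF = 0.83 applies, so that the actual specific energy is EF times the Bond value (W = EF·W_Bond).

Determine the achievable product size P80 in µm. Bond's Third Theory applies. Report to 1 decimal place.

P80 = 246.2 µm

W_Bond = 10·Wi·(1/√P₈₀ − 1/√F₈₀)
W_Bond = W / EF = 5.397 / 0.83 = 6.5024 kWh/t
⇒ 1/√P80 = W_Bond/(10 Wi) + 1/√F80
  = 6.5024/(10·12.0) + 1/√10981 = 0.054187 + 0.009543 = 0.063730
P80 = (1/0.063730)² = 15.6913² = 246.22 µm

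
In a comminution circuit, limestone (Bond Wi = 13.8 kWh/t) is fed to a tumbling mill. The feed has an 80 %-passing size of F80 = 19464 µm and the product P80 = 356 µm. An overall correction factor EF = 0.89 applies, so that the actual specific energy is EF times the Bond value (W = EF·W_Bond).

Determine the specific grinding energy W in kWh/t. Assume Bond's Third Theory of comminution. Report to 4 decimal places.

W = 5.6291 kWh/t

W = 10·Wi·(P80^(-½) − F80^(-½))
1/√356 = 0.053000;  1/√19464 = 0.007168
W = 10·13.8·(0.053000 − 0.007168) = 6.3248 kWh/t
Apply correction: 6.3248 × 0.89 = 5.6291 kWh/t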